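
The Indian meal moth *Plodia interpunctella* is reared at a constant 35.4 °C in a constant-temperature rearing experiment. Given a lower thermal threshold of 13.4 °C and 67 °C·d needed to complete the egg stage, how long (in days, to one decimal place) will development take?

Daily accumulation = 35.4 − 13.4 = 22.0 DD/day.
Duration = 67 / 22.0 = 3.045 ≈ 3.0 days.

3.0 days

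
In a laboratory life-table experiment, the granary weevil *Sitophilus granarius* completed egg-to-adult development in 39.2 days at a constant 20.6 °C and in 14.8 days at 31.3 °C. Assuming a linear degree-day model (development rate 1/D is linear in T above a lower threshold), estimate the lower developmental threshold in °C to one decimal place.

14.1 °C

Under the model K = D·(T − T_b), so D₁·(T₁ − T_b) = D₂·(T₂ − T_b).
39.2·(20.6 − T_b) = 14.8·(31.3 − T_b)
T_b = (39.2·20.6 − 14.8·31.3) / (39.2 − 14.8) = 344.28 / 24.4 = 14.110 °C ≈ 14.1 °C.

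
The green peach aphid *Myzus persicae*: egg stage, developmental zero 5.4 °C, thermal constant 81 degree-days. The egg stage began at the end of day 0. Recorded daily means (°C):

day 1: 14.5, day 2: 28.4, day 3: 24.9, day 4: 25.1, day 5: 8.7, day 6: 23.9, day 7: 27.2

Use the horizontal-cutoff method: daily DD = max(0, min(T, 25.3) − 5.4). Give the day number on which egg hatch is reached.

Daily DD above 5.4 °C (capped at 19.9): 9.1, 19.9, 19.5, 19.7, 3.3, 18.5, 19.9.
Cumulative: 9.1, 29.0, 48.5, 68.2, 71.5, 90.0, 109.9.
The total first reaches 81 DD on day 6.

day 6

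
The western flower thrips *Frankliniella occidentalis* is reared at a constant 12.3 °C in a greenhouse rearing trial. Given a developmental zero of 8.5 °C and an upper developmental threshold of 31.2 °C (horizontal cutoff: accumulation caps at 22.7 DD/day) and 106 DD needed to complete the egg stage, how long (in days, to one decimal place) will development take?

Daily accumulation = 12.3 − 8.5 = 3.8 DD/day.
Duration = 106 / 3.8 = 27.895 ≈ 27.9 days.

27.9 days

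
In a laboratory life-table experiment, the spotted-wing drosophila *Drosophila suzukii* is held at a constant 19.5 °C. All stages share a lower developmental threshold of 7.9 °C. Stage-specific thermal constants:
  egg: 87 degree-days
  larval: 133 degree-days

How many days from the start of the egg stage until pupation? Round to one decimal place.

19.0 days

Daily accumulation at 19.5 °C = 19.5 − 7.9 = 11.6 DD/day.
Total K = 87 + 133 = 220 DD.
Total duration = 220 / 11.6 = 18.966 ≈ 19.0 days.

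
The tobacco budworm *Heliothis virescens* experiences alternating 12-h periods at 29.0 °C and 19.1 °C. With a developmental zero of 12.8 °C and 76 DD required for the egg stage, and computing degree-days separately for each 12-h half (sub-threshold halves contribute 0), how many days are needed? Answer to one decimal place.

Day half: max(0, 29.0 − 12.8) × 0.5 = 16.2 × 0.5 = 8.10 DD.
Night half: max(0, 19.1 − 12.8) × 0.5 = 6.3 × 0.5 = 3.15 DD.
Per 24 h: 11.25 DD/day.
Duration = 76 / 11.25 = 6.756 ≈ 6.8 days.

6.8 days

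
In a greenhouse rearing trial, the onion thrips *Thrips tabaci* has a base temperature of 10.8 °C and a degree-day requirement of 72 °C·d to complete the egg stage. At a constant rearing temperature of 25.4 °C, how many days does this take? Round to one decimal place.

4.9 days

Daily accumulation = 25.4 − 10.8 = 14.6 DD/day.
Duration = 72 / 14.6 = 4.932 ≈ 4.9 days.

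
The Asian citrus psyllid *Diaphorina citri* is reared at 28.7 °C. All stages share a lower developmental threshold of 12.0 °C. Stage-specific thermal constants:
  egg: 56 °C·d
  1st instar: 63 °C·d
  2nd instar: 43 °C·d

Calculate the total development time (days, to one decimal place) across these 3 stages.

9.7 days

Daily accumulation at 28.7 °C = 28.7 − 12.0 = 16.7 DD/day.
Total K = 56 + 63 + 43 = 162 DD.
Total duration = 162 / 16.7 = 9.701 ≈ 9.7 days.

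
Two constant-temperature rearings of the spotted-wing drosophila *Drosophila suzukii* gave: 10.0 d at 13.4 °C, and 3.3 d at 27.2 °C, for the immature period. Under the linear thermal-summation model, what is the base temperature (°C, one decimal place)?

6.6 °C

Under the model K = D·(T − T_b), so D₁·(T₁ − T_b) = D₂·(T₂ − T_b).
10.0·(13.4 − T_b) = 3.3·(27.2 − T_b)
T_b = (10.0·13.4 − 3.3·27.2) / (10.0 − 3.3) = 44.24 / 6.7 = 6.603 °C ≈ 6.6 °C.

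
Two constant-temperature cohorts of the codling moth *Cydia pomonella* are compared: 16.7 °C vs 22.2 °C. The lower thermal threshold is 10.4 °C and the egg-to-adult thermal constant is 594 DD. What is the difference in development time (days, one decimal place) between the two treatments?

At 16.7 °C: 594 / (16.7 − 10.4) = 594 / 6.3 = 94.286 d.
At 22.2 °C: 594 / (22.2 − 10.4) = 594 / 11.8 = 50.339 d.
Difference = |94.286 − 50.339| = 43.947 ≈ 43.9 days.

43.9 days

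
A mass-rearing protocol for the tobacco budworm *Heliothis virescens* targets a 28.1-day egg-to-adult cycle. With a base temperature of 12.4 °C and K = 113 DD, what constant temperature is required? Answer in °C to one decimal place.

Required daily accumulation = 113 / 28.1 = 4.021 DD/day.
T = T_base + 4.021 = 12.4 + 4.021 = 16.421 ≈ 16.4 °C.

16.4 °C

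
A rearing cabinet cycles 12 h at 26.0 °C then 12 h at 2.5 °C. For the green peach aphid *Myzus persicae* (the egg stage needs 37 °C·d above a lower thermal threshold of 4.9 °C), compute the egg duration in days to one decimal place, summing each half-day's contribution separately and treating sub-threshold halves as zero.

Day half: max(0, 26.0 − 4.9) × 0.5 = 21.1 × 0.5 = 10.55 DD.
Night half: max(0, 2.5 − 4.9) × 0.5 = 0.0 × 0.5 = 0.00 DD.
Per 24 h: 10.55 DD/day.
Duration = 37 / 10.55 = 3.507 ≈ 3.5 days.

3.5 days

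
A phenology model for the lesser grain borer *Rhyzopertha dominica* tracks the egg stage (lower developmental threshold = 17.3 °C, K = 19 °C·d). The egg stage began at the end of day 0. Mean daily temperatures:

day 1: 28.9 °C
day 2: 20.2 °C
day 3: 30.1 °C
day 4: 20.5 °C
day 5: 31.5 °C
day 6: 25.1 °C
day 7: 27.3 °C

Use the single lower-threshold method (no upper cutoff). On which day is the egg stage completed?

day 3

Daily DD above 17.3 °C: 11.6, 2.9, 12.8, 3.2, 14.2, 7.8, 10.0.
Cumulative: 11.6, 14.5, 27.3, 30.5, 44.7, 52.5, 62.5.
The total first reaches 19 DD on day 3.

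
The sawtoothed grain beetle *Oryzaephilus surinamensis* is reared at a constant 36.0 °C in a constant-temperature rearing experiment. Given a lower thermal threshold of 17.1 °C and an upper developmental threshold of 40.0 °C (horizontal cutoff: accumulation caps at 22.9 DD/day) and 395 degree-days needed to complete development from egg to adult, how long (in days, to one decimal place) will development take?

20.9 days

Daily accumulation = 36.0 − 17.1 = 18.9 DD/day.
Duration = 395 / 18.9 = 20.899 ≈ 20.9 days.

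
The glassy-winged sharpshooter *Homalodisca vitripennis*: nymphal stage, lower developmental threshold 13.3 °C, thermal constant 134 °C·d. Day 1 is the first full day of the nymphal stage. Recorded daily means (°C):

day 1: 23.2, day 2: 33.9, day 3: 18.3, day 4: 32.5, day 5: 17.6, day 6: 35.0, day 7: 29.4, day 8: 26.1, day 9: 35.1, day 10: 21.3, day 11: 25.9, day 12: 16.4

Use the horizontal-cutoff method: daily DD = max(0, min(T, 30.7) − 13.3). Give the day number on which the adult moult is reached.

day 11

Daily DD above 13.3 °C (capped at 17.4): 9.9, 17.4, 5.0, 17.4, 4.3, 17.4, 16.1, 12.8, 17.4, 8.0, 12.6, 3.1.
Cumulative: 9.9, 27.3, 32.3, 49.7, 54.0, 71.4, 87.5, 100.3, 117.7, 125.7, 138.3, 141.4.
The total first reaches 134 DD on day 11.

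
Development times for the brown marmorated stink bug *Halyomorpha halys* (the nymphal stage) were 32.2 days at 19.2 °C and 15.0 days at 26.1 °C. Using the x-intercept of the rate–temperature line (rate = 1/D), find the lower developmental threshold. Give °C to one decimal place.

13.2 °C

Linear rate model ⇒ the product D·(T − T_b) is constant across temperatures.
32.2·(19.2 − T_b) = 15.0·(26.1 − T_b)
T_b = (32.2·19.2 − 15.0·26.1) / (32.2 − 15.0) = 226.74 / 17.2 = 13.183 °C ≈ 13.2 °C.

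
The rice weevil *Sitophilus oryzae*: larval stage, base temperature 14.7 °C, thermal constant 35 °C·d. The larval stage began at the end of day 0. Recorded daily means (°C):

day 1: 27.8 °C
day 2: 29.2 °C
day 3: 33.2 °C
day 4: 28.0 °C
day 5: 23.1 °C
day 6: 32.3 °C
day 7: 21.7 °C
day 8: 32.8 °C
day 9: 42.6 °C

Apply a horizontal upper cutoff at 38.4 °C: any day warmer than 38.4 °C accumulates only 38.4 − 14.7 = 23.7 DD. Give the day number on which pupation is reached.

day 3

Daily DD above 14.7 °C (capped at 23.7): 13.1, 14.5, 18.5, 13.3, 8.4, 17.6, 7.0, 18.1, 23.7.
Cumulative: 13.1, 27.6, 46.1, 59.4, 67.8, 85.4, 92.4, 110.5, 134.2.
The total first reaches 35 DD on day 3.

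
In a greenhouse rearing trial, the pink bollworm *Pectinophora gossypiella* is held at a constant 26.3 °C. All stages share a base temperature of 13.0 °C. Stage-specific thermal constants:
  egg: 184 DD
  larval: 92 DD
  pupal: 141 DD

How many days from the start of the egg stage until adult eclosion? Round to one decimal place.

Daily accumulation at 26.3 °C = 26.3 − 13.0 = 13.3 DD/day.
Total K = 184 + 92 + 141 = 417 DD.
Total duration = 417 / 13.3 = 31.353 ≈ 31.4 days.

31.4 days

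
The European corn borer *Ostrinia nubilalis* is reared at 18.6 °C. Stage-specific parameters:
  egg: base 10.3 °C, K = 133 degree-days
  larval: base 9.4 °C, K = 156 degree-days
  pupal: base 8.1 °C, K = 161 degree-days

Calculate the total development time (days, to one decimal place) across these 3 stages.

48.3 days

egg: 133 / (18.6 − 10.3) = 133 / 8.3 = 16.024 d.
larval: 156 / (18.6 − 9.4) = 156 / 9.2 = 16.957 d.
pupal: 161 / (18.6 − 8.1) = 161 / 10.5 = 15.333 d.
Sum = 48.314 ≈ 48.3 days.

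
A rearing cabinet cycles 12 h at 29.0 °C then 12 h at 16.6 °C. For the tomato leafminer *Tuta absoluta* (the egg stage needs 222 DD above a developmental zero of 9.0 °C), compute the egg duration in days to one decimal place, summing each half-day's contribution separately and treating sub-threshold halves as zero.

Day half: max(0, 29.0 − 9.0) × 0.5 = 20.0 × 0.5 = 10.00 DD.
Night half: max(0, 16.6 − 9.0) × 0.5 = 7.6 × 0.5 = 3.80 DD.
Per 24 h: 13.80 DD/day.
Duration = 222 / 13.80 = 16.087 ≈ 16.1 days.

16.1 days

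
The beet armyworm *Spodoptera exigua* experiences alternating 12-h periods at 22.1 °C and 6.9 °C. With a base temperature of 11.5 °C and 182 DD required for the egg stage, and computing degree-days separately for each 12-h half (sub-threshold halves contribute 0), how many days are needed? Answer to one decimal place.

34.3 days

Day half: max(0, 22.1 − 11.5) × 0.5 = 10.6 × 0.5 = 5.30 DD.
Night half: max(0, 6.9 − 11.5) × 0.5 = 0.0 × 0.5 = 0.00 DD.
Per 24 h: 5.30 DD/day.
Duration = 182 / 5.30 = 34.340 ≈ 34.3 days.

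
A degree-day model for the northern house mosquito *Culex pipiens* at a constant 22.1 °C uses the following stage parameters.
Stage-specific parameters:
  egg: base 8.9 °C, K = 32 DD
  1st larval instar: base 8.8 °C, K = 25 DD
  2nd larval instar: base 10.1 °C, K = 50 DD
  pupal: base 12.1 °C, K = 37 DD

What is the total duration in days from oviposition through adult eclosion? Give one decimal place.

12.2 days

egg: 32 / (22.1 − 8.9) = 32 / 13.2 = 2.424 d.
1st larval instar: 25 / (22.1 − 8.8) = 25 / 13.3 = 1.880 d.
2nd larval instar: 50 / (22.1 − 10.1) = 50 / 12.0 = 4.167 d.
pupal: 37 / (22.1 − 12.1) = 37 / 10.0 = 3.700 d.
Sum = 12.171 ≈ 12.2 days.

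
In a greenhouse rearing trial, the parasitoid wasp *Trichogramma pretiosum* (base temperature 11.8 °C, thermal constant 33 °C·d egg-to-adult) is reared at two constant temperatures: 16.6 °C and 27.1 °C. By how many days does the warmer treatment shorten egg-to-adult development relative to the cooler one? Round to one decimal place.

At 16.6 °C: 33 / (16.6 − 11.8) = 33 / 4.8 = 6.875 d.
At 27.1 °C: 33 / (27.1 − 11.8) = 33 / 15.3 = 2.157 d.
Difference = |6.875 − 2.157| = 4.718 ≈ 4.7 days.

4.7 days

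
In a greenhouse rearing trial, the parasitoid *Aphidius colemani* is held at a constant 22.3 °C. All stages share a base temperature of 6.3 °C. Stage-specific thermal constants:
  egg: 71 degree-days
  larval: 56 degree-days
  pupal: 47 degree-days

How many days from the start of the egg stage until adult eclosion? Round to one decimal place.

10.9 days

Daily accumulation at 22.3 °C = 22.3 − 6.3 = 16.0 DD/day.
Total K = 71 + 56 + 47 = 174 DD.
Total duration = 174 / 16.0 = 10.875 ≈ 10.9 days.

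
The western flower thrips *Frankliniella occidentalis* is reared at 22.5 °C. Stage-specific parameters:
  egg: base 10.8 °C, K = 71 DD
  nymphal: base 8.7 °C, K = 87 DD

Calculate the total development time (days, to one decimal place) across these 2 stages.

egg: 71 / (22.5 − 10.8) = 71 / 11.7 = 6.068 d.
nymphal: 87 / (22.5 − 8.7) = 87 / 13.8 = 6.304 d.
Sum = 12.373 ≈ 12.4 days.

12.4 days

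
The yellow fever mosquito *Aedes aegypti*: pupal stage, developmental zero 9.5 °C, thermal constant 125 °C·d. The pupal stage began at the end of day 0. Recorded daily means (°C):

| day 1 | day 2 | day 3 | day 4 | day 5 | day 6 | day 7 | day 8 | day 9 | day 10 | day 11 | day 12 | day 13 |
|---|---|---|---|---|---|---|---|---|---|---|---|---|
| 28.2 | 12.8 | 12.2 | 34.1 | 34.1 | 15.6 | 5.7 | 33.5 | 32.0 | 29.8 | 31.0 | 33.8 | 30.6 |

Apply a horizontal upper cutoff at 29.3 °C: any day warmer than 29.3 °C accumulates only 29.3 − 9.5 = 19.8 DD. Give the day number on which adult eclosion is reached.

day 10

Daily DD above 9.5 °C (capped at 19.8): 18.7, 3.3, 2.7, 19.8, 19.8, 6.1, 0.0, 19.8, 19.8, 19.8, 19.8, 19.8, 19.8.
Cumulative: 18.7, 22.0, 24.7, 44.5, 64.3, 70.4, 70.4, 90.2, 110.0, 129.8, 149.6, 169.4, 189.2.
The total first reaches 125 DD on day 10.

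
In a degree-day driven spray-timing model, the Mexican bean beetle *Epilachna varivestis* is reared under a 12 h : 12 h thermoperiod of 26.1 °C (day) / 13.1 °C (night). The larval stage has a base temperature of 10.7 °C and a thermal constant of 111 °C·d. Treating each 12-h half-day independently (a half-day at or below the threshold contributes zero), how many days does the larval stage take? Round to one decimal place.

Day half: max(0, 26.1 − 10.7) × 0.5 = 15.4 × 0.5 = 7.70 DD.
Night half: max(0, 13.1 − 10.7) × 0.5 = 2.4 × 0.5 = 1.20 DD.
Per 24 h: 8.90 DD/day.
Duration = 111 / 8.90 = 12.472 ≈ 12.5 days.

12.5 days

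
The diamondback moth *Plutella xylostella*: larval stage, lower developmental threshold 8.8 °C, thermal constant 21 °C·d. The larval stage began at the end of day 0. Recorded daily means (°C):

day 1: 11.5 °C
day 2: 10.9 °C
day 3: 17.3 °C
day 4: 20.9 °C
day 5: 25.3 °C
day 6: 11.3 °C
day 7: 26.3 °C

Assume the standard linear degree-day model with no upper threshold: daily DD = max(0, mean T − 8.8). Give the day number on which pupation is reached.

day 4

Daily DD above 8.8 °C: 2.7, 2.1, 8.5, 12.1, 16.5, 2.5, 17.5.
Cumulative: 2.7, 4.8, 13.3, 25.4, 41.9, 44.4, 61.9.
The total first reaches 21 DD on day 4.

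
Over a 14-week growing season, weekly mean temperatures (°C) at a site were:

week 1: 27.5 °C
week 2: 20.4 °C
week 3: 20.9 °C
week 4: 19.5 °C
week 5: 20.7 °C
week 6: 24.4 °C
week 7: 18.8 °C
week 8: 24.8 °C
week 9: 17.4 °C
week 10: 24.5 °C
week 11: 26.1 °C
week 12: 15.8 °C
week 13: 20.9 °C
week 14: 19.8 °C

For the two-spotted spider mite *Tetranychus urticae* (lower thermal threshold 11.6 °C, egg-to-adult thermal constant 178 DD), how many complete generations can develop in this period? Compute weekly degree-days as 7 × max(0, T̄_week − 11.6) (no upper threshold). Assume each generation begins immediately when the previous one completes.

Weekly DD (7 × max(0, T̄ − 11.6)): 111.3, 61.6, 65.1, 55.3, 63.7, 89.6, 50.4, 92.4, 40.6, 90.3, 101.5, 29.4, 65.1, 57.4.
Season total = 973.7 DD.
Complete generations = ⌊973.7 / 178⌋ = 5.

5 generations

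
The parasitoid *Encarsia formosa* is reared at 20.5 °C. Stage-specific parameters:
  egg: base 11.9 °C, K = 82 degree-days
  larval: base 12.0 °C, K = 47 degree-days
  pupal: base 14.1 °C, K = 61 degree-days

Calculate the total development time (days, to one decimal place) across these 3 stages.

egg: 82 / (20.5 − 11.9) = 82 / 8.6 = 9.535 d.
larval: 47 / (20.5 − 12.0) = 47 / 8.5 = 5.529 d.
pupal: 61 / (20.5 − 14.1) = 61 / 6.4 = 9.531 d.
Sum = 24.596 ≈ 24.6 days.

24.6 days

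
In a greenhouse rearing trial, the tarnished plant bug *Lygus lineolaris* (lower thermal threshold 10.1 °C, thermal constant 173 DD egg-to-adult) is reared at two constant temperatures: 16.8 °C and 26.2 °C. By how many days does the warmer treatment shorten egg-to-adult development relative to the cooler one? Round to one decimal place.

15.1 days

At 16.8 °C: 173 / (16.8 − 10.1) = 173 / 6.7 = 25.821 d.
At 26.2 °C: 173 / (26.2 − 10.1) = 173 / 16.1 = 10.745 d.
Difference = |25.821 − 10.745| = 15.076 ≈ 15.1 days.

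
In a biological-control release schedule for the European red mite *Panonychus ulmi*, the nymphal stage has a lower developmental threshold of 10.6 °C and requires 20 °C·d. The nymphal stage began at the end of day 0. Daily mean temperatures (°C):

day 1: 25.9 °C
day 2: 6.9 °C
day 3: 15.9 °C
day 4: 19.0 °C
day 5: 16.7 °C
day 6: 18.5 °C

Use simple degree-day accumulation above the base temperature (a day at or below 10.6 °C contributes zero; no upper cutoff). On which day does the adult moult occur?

day 3

Daily DD above 10.6 °C: 15.3, 0.0, 5.3, 8.4, 6.1, 7.9.
Cumulative: 15.3, 15.3, 20.6, 29.0, 35.1, 43.0.
The total first reaches 20 DD on day 3.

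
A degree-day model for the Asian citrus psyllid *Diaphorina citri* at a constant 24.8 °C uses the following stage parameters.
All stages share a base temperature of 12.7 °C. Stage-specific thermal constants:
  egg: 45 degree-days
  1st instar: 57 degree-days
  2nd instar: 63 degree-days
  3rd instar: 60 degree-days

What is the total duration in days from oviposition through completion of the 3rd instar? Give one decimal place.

18.6 days

Daily accumulation at 24.8 °C = 24.8 − 12.7 = 12.1 DD/day.
Total K = 45 + 57 + 63 + 60 = 225 DD.
Total duration = 225 / 12.1 = 18.595 ≈ 18.6 days.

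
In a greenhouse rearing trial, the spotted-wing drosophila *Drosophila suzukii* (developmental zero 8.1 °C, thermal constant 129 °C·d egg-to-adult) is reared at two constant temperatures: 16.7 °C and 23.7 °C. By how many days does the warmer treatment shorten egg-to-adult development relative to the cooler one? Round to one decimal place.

6.7 days

At 16.7 °C: 129 / (16.7 − 8.1) = 129 / 8.6 = 15.000 d.
At 23.7 °C: 129 / (23.7 − 8.1) = 129 / 15.6 = 8.269 d.
Difference = |15.000 − 8.269| = 6.731 ≈ 6.7 days.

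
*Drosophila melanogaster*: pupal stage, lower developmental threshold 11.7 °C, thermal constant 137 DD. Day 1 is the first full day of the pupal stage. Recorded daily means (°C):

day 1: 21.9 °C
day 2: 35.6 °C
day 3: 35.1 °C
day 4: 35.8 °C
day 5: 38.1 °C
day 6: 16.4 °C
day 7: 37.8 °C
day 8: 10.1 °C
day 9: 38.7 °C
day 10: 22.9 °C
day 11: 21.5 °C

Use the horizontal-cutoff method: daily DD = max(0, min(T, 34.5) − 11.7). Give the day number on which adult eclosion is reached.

Daily DD above 11.7 °C (capped at 22.8): 10.2, 22.8, 22.8, 22.8, 22.8, 4.7, 22.8, 0.0, 22.8, 11.2, 9.8.
Cumulative: 10.2, 33.0, 55.8, 78.6, 101.4, 106.1, 128.9, 128.9, 151.7, 162.9, 172.7.
The total first reaches 137 DD on day 9.

day 9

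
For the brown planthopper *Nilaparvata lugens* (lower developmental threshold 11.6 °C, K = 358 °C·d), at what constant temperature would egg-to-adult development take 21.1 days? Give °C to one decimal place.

28.6 °C

Required daily accumulation = 358 / 21.1 = 16.967 DD/day.
T = T_base + 16.967 = 11.6 + 16.967 = 28.567 ≈ 28.6 °C.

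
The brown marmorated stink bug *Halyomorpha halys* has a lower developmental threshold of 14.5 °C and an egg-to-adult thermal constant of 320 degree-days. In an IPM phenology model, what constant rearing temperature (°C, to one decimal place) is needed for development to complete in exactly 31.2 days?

24.8 °C

Required daily accumulation = 320 / 31.2 = 10.256 DD/day.
T = T_base + 10.256 = 14.5 + 10.256 = 24.756 ≈ 24.8 °C.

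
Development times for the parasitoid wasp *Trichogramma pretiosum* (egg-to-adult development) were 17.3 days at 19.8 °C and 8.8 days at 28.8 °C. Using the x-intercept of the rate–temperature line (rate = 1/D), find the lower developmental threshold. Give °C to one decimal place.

10.5 °C

Linear rate model ⇒ the product D·(T − T_b) is constant across temperatures.
17.3·(19.8 − T_b) = 8.8·(28.8 − T_b)
T_b = (17.3·19.8 − 8.8·28.8) / (17.3 − 8.8) = 89.10 / 8.5 = 10.482 °C ≈ 10.5 °C.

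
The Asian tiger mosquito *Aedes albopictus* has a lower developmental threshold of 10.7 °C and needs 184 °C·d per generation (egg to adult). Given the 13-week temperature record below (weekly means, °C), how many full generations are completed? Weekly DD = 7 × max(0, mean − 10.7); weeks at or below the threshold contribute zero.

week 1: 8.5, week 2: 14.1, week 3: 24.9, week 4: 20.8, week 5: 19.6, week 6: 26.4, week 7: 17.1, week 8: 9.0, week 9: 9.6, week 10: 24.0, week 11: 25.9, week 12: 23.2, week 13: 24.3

4 generations

Weekly DD (7 × max(0, T̄ − 10.7)): 0.0, 23.8, 99.4, 70.7, 62.3, 109.9, 44.8, 0.0, 0.0, 93.1, 106.4, 87.5, 95.2.
Season total = 793.1 DD.
Complete generations = ⌊793.1 / 184⌋ = 4.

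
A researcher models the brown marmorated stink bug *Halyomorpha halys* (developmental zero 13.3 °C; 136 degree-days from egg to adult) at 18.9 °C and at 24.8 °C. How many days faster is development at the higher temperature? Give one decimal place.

12.5 days

At 18.9 °C: 136 / (18.9 − 13.3) = 136 / 5.6 = 24.286 d.
At 24.8 °C: 136 / (24.8 − 13.3) = 136 / 11.5 = 11.826 d.
Difference = |24.286 − 11.826| = 12.460 ≈ 12.5 days.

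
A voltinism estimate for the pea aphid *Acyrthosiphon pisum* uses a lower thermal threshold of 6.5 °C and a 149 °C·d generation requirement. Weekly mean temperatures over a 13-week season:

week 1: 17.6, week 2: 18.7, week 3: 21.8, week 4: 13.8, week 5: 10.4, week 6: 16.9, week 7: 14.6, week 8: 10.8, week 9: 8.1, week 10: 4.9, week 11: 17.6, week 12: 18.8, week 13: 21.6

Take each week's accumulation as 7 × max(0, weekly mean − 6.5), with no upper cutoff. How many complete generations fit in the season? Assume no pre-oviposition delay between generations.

Weekly DD (7 × max(0, T̄ − 6.5)): 77.7, 85.4, 107.1, 51.1, 27.3, 72.8, 56.7, 30.1, 11.2, 0.0, 77.7, 86.1, 105.7.
Season total = 788.9 DD.
Complete generations = ⌊788.9 / 149⌋ = 5.

5 generations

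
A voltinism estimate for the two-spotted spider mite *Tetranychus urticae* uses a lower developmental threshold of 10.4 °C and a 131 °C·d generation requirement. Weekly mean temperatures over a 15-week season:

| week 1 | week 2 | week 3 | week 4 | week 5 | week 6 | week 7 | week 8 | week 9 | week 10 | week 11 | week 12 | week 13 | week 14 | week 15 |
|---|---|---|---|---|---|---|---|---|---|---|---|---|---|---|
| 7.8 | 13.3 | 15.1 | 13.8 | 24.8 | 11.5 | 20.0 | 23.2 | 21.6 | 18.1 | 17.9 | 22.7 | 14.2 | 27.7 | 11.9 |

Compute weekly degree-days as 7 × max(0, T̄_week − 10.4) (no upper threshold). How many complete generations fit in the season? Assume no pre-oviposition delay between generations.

Weekly DD (7 × max(0, T̄ − 10.4)): 0.0, 20.3, 32.9, 23.8, 100.8, 7.7, 67.2, 89.6, 78.4, 53.9, 52.5, 86.1, 26.6, 121.1, 10.5.
Season total = 771.4 DD.
Complete generations = ⌊771.4 / 131⌋ = 5.

5 generations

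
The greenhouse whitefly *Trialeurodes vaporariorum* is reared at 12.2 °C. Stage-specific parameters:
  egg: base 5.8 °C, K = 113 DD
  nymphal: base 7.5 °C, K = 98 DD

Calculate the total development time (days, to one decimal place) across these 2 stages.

egg: 113 / (12.2 − 5.8) = 113 / 6.4 = 17.656 d.
nymphal: 98 / (12.2 − 7.5) = 98 / 4.7 = 20.851 d.
Sum = 38.507 ≈ 38.5 days.

38.5 days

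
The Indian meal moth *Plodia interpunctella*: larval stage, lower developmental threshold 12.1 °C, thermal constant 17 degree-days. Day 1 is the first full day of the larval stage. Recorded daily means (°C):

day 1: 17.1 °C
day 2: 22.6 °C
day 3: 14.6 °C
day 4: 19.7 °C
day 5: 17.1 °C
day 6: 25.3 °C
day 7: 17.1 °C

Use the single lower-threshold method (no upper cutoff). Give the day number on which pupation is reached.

Daily DD above 12.1 °C: 5.0, 10.5, 2.5, 7.6, 5.0, 13.2, 5.0.
Cumulative: 5.0, 15.5, 18.0, 25.6, 30.6, 43.8, 48.8.
The total first reaches 17 DD on day 3.

day 3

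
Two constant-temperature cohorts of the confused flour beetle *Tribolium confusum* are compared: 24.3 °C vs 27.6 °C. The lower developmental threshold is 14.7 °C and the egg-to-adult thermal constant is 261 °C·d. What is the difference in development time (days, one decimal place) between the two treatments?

7.0 days

At 24.3 °C: 261 / (24.3 − 14.7) = 261 / 9.6 = 27.187 d.
At 27.6 °C: 261 / (27.6 − 14.7) = 261 / 12.9 = 20.233 d.
Difference = |27.187 − 20.233| = 6.955 ≈ 7.0 days.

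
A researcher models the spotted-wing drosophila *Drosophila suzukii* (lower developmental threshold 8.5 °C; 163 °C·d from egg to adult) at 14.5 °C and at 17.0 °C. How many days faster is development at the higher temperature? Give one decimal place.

8.0 days

At 14.5 °C: 163 / (14.5 − 8.5) = 163 / 6.0 = 27.167 d.
At 17.0 °C: 163 / (17.0 − 8.5) = 163 / 8.5 = 19.176 d.
Difference = |27.167 − 19.176| = 7.990 ≈ 8.0 days.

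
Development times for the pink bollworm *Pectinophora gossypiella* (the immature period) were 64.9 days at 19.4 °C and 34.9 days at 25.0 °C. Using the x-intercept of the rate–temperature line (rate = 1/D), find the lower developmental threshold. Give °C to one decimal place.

12.9 °C

Under the model K = D·(T − T_b), so D₁·(T₁ − T_b) = D₂·(T₂ − T_b).
64.9·(19.4 − T_b) = 34.9·(25.0 − T_b)
T_b = (64.9·19.4 − 34.9·25.0) / (64.9 − 34.9) = 386.56 / 30.0 = 12.885 °C ≈ 12.9 °C.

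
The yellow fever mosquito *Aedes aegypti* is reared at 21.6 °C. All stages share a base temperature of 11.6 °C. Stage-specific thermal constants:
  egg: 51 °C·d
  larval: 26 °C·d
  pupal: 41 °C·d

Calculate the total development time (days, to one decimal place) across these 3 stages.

11.8 days

Daily accumulation at 21.6 °C = 21.6 − 11.6 = 10.0 DD/day.
Total K = 51 + 26 + 41 = 118 DD.
Total duration = 118 / 10.0 = 11.800 ≈ 11.8 days.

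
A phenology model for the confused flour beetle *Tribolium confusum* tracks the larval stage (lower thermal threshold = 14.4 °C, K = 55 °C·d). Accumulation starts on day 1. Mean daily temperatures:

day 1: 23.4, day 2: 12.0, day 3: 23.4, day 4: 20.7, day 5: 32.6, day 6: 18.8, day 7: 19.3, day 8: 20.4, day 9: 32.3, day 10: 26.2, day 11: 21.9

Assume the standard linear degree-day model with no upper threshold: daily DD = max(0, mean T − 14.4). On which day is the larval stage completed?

day 8

Daily DD above 14.4 °C: 9.0, 0.0, 9.0, 6.3, 18.2, 4.4, 4.9, 6.0, 17.9, 11.8, 7.5.
Cumulative: 9.0, 9.0, 18.0, 24.3, 42.5, 46.9, 51.8, 57.8, 75.7, 87.5, 95.0.
The total first reaches 55 DD on day 8.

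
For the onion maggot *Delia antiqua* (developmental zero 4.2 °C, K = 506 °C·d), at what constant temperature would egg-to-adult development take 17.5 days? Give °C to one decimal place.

33.1 °C

Required daily accumulation = 506 / 17.5 = 28.914 DD/day.
T = T_base + 28.914 = 4.2 + 28.914 = 33.114 ≈ 33.1 °C.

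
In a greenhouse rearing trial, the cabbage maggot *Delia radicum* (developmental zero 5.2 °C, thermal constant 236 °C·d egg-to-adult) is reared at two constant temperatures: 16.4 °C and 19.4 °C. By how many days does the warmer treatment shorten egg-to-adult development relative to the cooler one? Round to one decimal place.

At 16.4 °C: 236 / (16.4 − 5.2) = 236 / 11.2 = 21.071 d.
At 19.4 °C: 236 / (19.4 − 5.2) = 236 / 14.2 = 16.620 d.
Difference = |21.071 − 16.620| = 4.452 ≈ 4.5 days.

4.5 days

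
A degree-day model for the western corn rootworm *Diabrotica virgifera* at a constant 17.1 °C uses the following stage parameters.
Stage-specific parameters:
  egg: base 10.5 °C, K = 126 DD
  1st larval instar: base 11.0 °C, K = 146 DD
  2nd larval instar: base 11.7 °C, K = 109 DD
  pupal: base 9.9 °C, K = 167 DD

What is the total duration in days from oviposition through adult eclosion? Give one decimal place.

86.4 days

egg: 126 / (17.1 − 10.5) = 126 / 6.6 = 19.091 d.
1st larval instar: 146 / (17.1 − 11.0) = 146 / 6.1 = 23.934 d.
2nd larval instar: 109 / (17.1 − 11.7) = 109 / 5.4 = 20.185 d.
pupal: 167 / (17.1 − 9.9) = 167 / 7.2 = 23.194 d.
Sum = 86.405 ≈ 86.4 days.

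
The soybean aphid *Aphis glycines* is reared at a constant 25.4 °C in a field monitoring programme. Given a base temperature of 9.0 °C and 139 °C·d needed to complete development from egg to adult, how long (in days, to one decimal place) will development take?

8.5 days

Daily accumulation = 25.4 − 9.0 = 16.4 DD/day.
Duration = 139 / 16.4 = 8.476 ≈ 8.5 days.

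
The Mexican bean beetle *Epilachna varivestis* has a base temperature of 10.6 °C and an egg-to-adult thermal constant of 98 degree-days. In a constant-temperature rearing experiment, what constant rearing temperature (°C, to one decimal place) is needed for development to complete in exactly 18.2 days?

16.0 °C

Required daily accumulation = 98 / 18.2 = 5.385 DD/day.
T = T_base + 5.385 = 10.6 + 5.385 = 15.985 ≈ 16.0 °C.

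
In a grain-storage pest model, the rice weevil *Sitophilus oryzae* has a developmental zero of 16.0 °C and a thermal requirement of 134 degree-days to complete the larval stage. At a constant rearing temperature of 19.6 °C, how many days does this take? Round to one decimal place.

37.2 days

Daily accumulation = 19.6 − 16.0 = 3.6 DD/day.
Duration = 134 / 3.6 = 37.222 ≈ 37.2 days.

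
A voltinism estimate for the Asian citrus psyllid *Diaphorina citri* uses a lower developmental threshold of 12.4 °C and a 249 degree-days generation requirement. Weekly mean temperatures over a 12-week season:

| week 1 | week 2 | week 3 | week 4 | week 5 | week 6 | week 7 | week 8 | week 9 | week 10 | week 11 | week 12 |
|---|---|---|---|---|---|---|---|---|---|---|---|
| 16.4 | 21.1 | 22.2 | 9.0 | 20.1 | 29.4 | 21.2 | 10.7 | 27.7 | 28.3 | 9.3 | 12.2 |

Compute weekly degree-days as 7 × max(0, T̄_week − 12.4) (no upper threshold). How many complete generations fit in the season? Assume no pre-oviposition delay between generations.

2 generations

Weekly DD (7 × max(0, T̄ − 12.4)): 28.0, 60.9, 68.6, 0.0, 53.9, 119.0, 61.6, 0.0, 107.1, 111.3, 0.0, 0.0.
Season total = 610.4 DD.
Complete generations = ⌊610.4 / 249⌋ = 2.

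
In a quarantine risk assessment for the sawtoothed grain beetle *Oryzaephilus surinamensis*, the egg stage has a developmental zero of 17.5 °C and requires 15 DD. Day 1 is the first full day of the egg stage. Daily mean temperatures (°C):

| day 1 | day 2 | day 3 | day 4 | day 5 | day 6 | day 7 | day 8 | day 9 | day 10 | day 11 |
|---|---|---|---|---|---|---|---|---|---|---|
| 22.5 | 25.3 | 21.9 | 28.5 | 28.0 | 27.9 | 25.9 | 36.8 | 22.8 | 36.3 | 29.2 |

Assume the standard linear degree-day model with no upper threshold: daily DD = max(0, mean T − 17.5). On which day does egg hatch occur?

Daily DD above 17.5 °C: 5.0, 7.8, 4.4, 11.0, 10.5, 10.4, 8.4, 19.3, 5.3, 18.8, 11.7.
Cumulative: 5.0, 12.8, 17.2, 28.2, 38.7, 49.1, 57.5, 76.8, 82.1, 100.9, 112.6.
The total first reaches 15 DD on day 3.

day 3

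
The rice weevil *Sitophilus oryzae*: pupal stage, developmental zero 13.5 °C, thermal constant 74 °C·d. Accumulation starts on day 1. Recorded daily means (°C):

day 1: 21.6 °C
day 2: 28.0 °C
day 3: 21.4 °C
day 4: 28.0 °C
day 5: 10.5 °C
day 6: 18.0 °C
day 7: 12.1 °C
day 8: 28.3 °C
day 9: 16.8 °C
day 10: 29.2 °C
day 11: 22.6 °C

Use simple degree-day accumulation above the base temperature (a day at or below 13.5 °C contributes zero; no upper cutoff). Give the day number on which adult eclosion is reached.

day 10

Daily DD above 13.5 °C: 8.1, 14.5, 7.9, 14.5, 0.0, 4.5, 0.0, 14.8, 3.3, 15.7, 9.1.
Cumulative: 8.1, 22.6, 30.5, 45.0, 45.0, 49.5, 49.5, 64.3, 67.6, 83.3, 92.4.
The total first reaches 74 DD on day 10.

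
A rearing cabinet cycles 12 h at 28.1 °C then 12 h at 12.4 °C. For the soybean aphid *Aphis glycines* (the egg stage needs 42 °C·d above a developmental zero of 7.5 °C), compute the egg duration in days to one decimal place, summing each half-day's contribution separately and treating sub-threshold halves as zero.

Day half: max(0, 28.1 − 7.5) × 0.5 = 20.6 × 0.5 = 10.30 DD.
Night half: max(0, 12.4 − 7.5) × 0.5 = 4.9 × 0.5 = 2.45 DD.
Per 24 h: 12.75 DD/day.
Duration = 42 / 12.75 = 3.294 ≈ 3.3 days.

3.3 days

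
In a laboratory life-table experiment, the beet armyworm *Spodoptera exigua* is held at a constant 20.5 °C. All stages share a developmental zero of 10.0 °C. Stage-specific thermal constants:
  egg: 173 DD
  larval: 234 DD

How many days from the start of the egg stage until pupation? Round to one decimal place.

38.8 days

Daily accumulation at 20.5 °C = 20.5 − 10.0 = 10.5 DD/day.
Total K = 173 + 234 = 407 DD.
Total duration = 407 / 10.5 = 38.762 ≈ 38.8 days.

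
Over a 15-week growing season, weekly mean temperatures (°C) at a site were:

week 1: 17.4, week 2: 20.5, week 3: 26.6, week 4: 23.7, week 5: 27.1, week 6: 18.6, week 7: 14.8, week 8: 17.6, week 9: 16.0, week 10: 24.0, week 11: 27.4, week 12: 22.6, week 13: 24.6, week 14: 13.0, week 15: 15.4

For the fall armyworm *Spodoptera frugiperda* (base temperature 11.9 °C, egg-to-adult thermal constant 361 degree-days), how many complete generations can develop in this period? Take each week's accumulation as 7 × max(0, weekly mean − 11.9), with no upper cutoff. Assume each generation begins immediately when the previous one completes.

2 generations

Weekly DD (7 × max(0, T̄ − 11.9)): 38.5, 60.2, 102.9, 82.6, 106.4, 46.9, 20.3, 39.9, 28.7, 84.7, 108.5, 74.9, 88.9, 7.7, 24.5.
Season total = 915.6 DD.
Complete generations = ⌊915.6 / 361⌋ = 2.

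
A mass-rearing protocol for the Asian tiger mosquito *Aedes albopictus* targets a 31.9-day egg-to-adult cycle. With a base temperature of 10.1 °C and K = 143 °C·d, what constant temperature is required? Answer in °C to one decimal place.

14.6 °C

Required daily accumulation = 143 / 31.9 = 4.483 DD/day.
T = T_base + 4.483 = 10.1 + 4.483 = 14.583 ≈ 14.6 °C.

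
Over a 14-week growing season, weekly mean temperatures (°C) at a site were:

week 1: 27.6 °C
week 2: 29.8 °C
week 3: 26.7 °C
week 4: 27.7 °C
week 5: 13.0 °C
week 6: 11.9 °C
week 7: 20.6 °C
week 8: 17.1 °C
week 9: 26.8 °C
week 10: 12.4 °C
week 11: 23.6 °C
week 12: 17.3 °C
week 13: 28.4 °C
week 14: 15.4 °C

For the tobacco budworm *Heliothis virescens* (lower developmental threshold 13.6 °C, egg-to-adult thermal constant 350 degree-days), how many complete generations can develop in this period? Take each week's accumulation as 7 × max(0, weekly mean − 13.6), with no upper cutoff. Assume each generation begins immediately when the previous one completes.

2 generations

Weekly DD (7 × max(0, T̄ − 13.6)): 98.0, 113.4, 91.7, 98.7, 0.0, 0.0, 49.0, 24.5, 92.4, 0.0, 70.0, 25.9, 103.6, 12.6.
Season total = 779.8 DD.
Complete generations = ⌊779.8 / 350⌋ = 2.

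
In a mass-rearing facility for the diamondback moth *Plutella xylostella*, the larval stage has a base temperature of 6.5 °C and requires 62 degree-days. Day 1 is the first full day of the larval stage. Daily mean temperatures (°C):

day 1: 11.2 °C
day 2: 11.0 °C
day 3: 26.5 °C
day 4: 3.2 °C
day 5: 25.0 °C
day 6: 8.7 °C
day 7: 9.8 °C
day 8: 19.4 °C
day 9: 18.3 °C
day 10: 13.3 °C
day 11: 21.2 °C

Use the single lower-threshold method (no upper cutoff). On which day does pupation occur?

day 8

Daily DD above 6.5 °C: 4.7, 4.5, 20.0, 0.0, 18.5, 2.2, 3.3, 12.9, 11.8, 6.8, 14.7.
Cumulative: 4.7, 9.2, 29.2, 29.2, 47.7, 49.9, 53.2, 66.1, 77.9, 84.7, 99.4.
The total first reaches 62 DD on day 8.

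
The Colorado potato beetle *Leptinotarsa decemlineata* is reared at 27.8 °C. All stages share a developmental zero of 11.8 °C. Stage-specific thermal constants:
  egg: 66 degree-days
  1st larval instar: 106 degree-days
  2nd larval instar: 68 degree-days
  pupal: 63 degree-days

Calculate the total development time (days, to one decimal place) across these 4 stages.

18.9 days

Daily accumulation at 27.8 °C = 27.8 − 11.8 = 16.0 DD/day.
Total K = 66 + 106 + 68 + 63 = 303 DD.
Total duration = 303 / 16.0 = 18.938 ≈ 18.9 days.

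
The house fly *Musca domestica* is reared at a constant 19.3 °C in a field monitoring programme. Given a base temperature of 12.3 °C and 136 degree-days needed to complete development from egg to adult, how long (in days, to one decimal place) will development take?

19.4 days

Daily accumulation = 19.3 − 12.3 = 7.0 DD/day.
Duration = 136 / 7.0 = 19.429 ≈ 19.4 days.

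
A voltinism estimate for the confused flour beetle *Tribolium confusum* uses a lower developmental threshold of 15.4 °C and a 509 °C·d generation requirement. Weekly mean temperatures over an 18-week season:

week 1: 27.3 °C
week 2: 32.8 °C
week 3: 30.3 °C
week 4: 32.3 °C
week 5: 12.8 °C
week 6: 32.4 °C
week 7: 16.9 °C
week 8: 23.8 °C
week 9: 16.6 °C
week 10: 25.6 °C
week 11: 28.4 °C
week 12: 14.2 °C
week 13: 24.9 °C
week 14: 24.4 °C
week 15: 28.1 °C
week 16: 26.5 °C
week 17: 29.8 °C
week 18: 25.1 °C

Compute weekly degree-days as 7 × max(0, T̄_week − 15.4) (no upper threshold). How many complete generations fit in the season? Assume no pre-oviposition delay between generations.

2 generations

Weekly DD (7 × max(0, T̄ − 15.4)): 83.3, 121.8, 104.3, 118.3, 0.0, 119.0, 10.5, 58.8, 8.4, 71.4, 91.0, 0.0, 66.5, 63.0, 88.9, 77.7, 100.8, 67.9.
Season total = 1251.6 DD.
Complete generations = ⌊1251.6 / 509⌋ = 2.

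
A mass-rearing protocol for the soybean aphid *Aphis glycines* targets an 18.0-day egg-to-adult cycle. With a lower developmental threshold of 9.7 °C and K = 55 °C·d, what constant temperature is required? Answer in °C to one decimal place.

12.8 °C

Required daily accumulation = 55 / 18.0 = 3.056 DD/day.
T = T_base + 3.056 = 9.7 + 3.056 = 12.756 ≈ 12.8 °C.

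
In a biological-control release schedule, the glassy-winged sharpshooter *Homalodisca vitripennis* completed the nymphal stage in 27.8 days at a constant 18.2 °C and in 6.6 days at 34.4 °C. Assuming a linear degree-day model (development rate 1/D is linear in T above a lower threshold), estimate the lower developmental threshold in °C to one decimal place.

13.2 °C

Equal thermal constants: D₁(T₁ − T_b) = D₂(T₂ − T_b).
27.8·(18.2 − T_b) = 6.6·(34.4 − T_b)
T_b = (27.8·18.2 − 6.6·34.4) / (27.8 − 6.6) = 278.92 / 21.2 = 13.157 °C ≈ 13.2 °C.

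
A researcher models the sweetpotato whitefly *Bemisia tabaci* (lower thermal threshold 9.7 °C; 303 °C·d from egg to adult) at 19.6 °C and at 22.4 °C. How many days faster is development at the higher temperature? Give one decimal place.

6.7 days

At 19.6 °C: 303 / (19.6 − 9.7) = 303 / 9.9 = 30.606 d.
At 22.4 °C: 303 / (22.4 − 9.7) = 303 / 12.7 = 23.858 d.
Difference = |30.606 − 23.858| = 6.748 ≈ 6.7 days.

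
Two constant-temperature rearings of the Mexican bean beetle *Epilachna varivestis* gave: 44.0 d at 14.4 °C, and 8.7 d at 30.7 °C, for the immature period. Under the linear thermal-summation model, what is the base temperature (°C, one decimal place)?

10.4 °C

Linear rate model ⇒ the product D·(T − T_b) is constant across temperatures.
44.0·(14.4 − T_b) = 8.7·(30.7 − T_b)
T_b = (44.0·14.4 − 8.7·30.7) / (44.0 − 8.7) = 366.51 / 35.3 = 10.383 °C ≈ 10.4 °C.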